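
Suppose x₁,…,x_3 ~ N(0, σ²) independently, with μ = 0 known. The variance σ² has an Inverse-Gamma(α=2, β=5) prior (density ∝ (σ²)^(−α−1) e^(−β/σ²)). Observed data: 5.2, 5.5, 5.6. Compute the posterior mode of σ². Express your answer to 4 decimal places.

Sum of squared deviations about the known mean: SS = (5.2−0)² + (5.5−0)² + (5.6−0)² = 88.65.
The Normal likelihood contributes (σ²)^(−n/2) exp(−SS/(2σ²)), so the posterior is Inverse-Gamma(α + n/2, β + SS/2) = Inverse-Gamma(3.5, 49.325).
The mode of Inverse-Gamma(a, b) is b/(a+1) = 49.325/4.5 ≈ 10.9611.

σ̂²_MAP = 10.9611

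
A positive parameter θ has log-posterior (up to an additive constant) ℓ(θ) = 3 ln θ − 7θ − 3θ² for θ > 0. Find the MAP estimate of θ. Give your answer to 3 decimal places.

ℓ'(θ) = 3/θ − 7 − 6θ. Setting this to zero and multiplying by θ: 6θ² + 7θ − 3 = 0.
θ = (−7 + √(7² + 4·6·3)) / (2·6) = (−7 + √121) / 12 = (−7 + 11)/12 = 1/3.
ℓ''(θ) = −3/θ² − 6 < 0, confirming a maximum.

θ̂_MAP = 0.333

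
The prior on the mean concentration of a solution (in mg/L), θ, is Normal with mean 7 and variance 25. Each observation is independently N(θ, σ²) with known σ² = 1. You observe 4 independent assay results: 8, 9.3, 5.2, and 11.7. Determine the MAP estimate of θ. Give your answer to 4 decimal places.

n = 4; x̄ = (8 + 9.3 + 5.2 + 11.7)/4 = 34.2/4 = 8.55.
For a Normal prior and Normal likelihood with known variance, the posterior is Normal; its mode equals its mean, the precision-weighted average.
Prior precision 1/σ₀² = 1/25 = 0.04; data precision n/σ² = 4/1 = 4.
θ̂ = (0.04·7 + 4·8.55) / (0.04 + 4) = 34.48/4.04 = 862/101 ≈ 8.5347.

θ̂_MAP = 8.5347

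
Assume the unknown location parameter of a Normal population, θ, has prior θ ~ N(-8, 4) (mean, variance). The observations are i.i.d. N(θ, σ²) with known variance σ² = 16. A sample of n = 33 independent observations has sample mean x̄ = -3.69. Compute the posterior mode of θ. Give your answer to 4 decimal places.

θ̂_MAP = -4.1559

n = 33, x̄ = -3.69.
For a Normal prior and Normal likelihood with known variance, the posterior is Normal; its mode equals its mean, the precision-weighted average.
Prior precision 1/σ₀² = 1/4 = 0.25; data precision n/σ² = 33/16 = 2.0625.
θ̂ = (0.25·(-8) + 2.0625·(-3.69)) / (0.25 + 2.0625) = (-9.610625)/2.3125 = -15377/3700 ≈ -4.1559.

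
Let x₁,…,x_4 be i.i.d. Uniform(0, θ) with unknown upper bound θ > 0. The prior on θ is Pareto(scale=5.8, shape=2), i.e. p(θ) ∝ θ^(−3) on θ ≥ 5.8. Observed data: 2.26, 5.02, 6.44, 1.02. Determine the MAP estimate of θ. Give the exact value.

θ̂_MAP = 6.44

The Uniform(0, θ) likelihood is θ^(−n) for θ ≥ max(xᵢ), zero otherwise. Here max(xᵢ) = 6.44.
Posterior ∝ θ^(−3) · θ^(−4) = θ^(−7) on θ ≥ max(5.8, 6.44) = 6.44.
This density is strictly decreasing in θ, so the posterior mode lies at the lower boundary of the support.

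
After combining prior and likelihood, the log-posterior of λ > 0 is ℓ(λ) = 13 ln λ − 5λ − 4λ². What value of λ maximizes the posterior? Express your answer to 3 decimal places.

λ̂_MAP = 1.000

ℓ'(λ) = 13/λ − 5 − 8λ. Setting this to zero and multiplying by λ: 8λ² + 5λ − 13 = 0.
λ = (−5 + √(5² + 4·8·13)) / (2·8) = (−5 + √441) / 16 = (−5 + 21)/16 = 1.
ℓ''(λ) = −13/λ² − 8 < 0, confirming a maximum.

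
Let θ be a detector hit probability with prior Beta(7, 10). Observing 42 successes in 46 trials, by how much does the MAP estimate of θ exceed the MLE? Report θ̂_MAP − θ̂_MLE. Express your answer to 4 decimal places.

MAP − MLE = -0.1262

Posterior is Beta(49, 14); MAP = (49−1)/(63−2) = 48/61 ≈ 0.78689.
MLE ignores the prior: θ̂_MLE = k/n = 42/46 ≈ 0.91304.
Difference = 48/61 − 42/46 = -177/1403 ≈ -0.1262.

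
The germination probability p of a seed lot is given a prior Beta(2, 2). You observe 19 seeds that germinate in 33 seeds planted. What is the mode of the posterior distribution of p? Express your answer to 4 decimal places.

p̂_MAP = 0.5714

Prior: Beta(2, 2).
Data: 19 successes in 33 trials. The binomial likelihood contributes p^19(1−p)^14, so the posterior is Beta(2+19, 2+14) = Beta(21, 16).
For Beta(a, b) with a, b > 1 the mode is (a−1)/(a+b−2) = 20/35 ≈ 0.5714.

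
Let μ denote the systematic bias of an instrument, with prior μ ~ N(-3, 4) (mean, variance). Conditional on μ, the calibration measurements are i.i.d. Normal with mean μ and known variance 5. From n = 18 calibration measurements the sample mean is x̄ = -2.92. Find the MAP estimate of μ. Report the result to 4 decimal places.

μ̂_MAP = -2.9252

n = 18, x̄ = -2.92.
For a Normal prior and Normal likelihood with known variance, the posterior is Normal; its mode equals its mean, the precision-weighted average.
Prior precision 1/σ₀² = 1/4 = 0.25; data precision n/σ² = 18/5 = 3.6.
μ̂ = (0.25·(-3) + 3.6·(-2.92)) / (0.25 + 3.6) = (-11.262)/3.85 = -5631/1925 ≈ -2.9252.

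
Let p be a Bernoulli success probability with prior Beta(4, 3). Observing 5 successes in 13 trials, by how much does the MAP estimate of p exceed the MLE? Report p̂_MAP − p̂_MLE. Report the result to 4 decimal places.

MAP − MLE = 0.0598

Posterior is Beta(9, 11); MAP = (9−1)/(20−2) = 8/18 ≈ 0.44444.
MLE ignores the prior: p̂_MLE = k/n = 5/13 ≈ 0.38462.
Difference = 8/18 − 5/13 = 7/117 ≈ 0.0598.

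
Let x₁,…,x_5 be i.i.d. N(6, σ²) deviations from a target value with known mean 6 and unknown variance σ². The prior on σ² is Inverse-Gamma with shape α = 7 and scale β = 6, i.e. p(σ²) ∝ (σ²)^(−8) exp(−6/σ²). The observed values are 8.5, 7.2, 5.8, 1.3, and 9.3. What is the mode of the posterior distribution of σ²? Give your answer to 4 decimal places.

Sum of squared deviations about the known mean: SS = (8.5−6)² + (7.2−6)² + (5.8−6)² + (1.3−6)² + (9.3−6)² = 40.71.
The Normal likelihood contributes (σ²)^(−n/2) exp(−SS/(2σ²)), so the posterior is Inverse-Gamma(α + n/2, β + SS/2) = Inverse-Gamma(9.5, 26.355).
The mode of Inverse-Gamma(a, b) is b/(a+1) = 26.355/10.5 ≈ 2.5100.

σ̂²_MAP = 2.5100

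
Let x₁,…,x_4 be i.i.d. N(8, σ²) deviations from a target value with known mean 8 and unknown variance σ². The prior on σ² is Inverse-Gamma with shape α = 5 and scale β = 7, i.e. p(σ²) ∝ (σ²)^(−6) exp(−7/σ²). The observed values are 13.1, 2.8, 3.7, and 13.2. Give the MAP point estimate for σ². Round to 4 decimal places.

σ̂²_MAP = 7.0363

Sum of squared deviations about the known mean: SS = (13.1−8)² + (2.8−8)² + (3.7−8)² + (13.2−8)² = 98.58.
The Normal likelihood contributes (σ²)^(−n/2) exp(−SS/(2σ²)), so the posterior is Inverse-Gamma(α + n/2, β + SS/2) = Inverse-Gamma(7, 56.29).
The mode of Inverse-Gamma(a, b) is b/(a+1) = 56.29/8 ≈ 7.0363.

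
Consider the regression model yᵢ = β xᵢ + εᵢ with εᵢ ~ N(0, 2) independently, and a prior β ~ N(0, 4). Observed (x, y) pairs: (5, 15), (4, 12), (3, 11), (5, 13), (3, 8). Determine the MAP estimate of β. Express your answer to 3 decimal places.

β̂_MAP = 2.899

log p(β | y) = −Σ(yᵢ − βxᵢ)²/(2·2) − β²/(2·4) + const.
Setting the derivative to zero: Σxᵢ(yᵢ − βxᵢ)/2 − β/4 = 0, so β = Σxᵢyᵢ / (Σxᵢ² + σ²/τ²).
Σxᵢyᵢ = 5·15 + 4·12 + 3·11 + 5·13 + 3·8 = 245; Σxᵢ² = 84; σ²/τ² = 0.5.
β̂_MAP = 245 / (84 + 0.5) = 245/84.5 ≈ 2.899.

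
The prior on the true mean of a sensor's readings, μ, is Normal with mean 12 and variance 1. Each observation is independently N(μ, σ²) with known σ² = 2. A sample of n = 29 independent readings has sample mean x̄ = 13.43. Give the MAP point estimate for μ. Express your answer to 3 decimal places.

μ̂_MAP = 13.338

n = 29, x̄ = 13.43.
For a Normal prior and Normal likelihood with known variance, the posterior is Normal; its mode equals its mean, the precision-weighted average.
Prior precision 1/σ₀² = 1/1 = 1; data precision n/σ² = 29/2 = 14.5.
μ̂ = (1·12 + 14.5·13.43) / (1 + 14.5) = 206.735/15.5 = 41347/3100 ≈ 13.338.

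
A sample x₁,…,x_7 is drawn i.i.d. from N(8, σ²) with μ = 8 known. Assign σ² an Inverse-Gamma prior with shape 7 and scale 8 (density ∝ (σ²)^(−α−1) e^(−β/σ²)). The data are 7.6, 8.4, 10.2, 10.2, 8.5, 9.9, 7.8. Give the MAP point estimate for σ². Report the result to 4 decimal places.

σ̂²_MAP = 1.3000

Sum of squared deviations about the known mean: SS = (7.6−8)² + (8.4−8)² + (10.2−8)² + (10.2−8)² + (8.5−8)² + (9.9−8)² + (7.8−8)² = 13.9.
The Normal likelihood contributes (σ²)^(−n/2) exp(−SS/(2σ²)), so the posterior is Inverse-Gamma(α + n/2, β + SS/2) = Inverse-Gamma(10.5, 14.95).
The mode of Inverse-Gamma(a, b) is b/(a+1) = 14.95/11.5 ≈ 1.3000.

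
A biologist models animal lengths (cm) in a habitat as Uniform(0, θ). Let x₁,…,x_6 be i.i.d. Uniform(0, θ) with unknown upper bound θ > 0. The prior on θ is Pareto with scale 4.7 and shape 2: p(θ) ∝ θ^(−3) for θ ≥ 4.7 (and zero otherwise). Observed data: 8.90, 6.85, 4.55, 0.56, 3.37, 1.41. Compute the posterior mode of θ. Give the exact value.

θ̂_MAP = 8.90

The Uniform(0, θ) likelihood is θ^(−n) for θ ≥ max(xᵢ), zero otherwise. Here max(xᵢ) = 8.90.
Posterior ∝ θ^(−3) · θ^(−6) = θ^(−9) on θ ≥ max(4.7, 8.90) = 8.90.
This density is strictly decreasing in θ, so the posterior mode lies at the lower boundary of the support.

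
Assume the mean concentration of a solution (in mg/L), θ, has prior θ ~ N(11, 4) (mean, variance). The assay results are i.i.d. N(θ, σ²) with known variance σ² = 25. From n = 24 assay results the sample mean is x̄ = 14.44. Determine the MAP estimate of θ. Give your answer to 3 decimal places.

n = 24, x̄ = 14.44.
For a Normal prior and Normal likelihood with known variance, the posterior is Normal; its mode equals its mean, the precision-weighted average.
Prior precision 1/σ₀² = 1/4 = 0.25; data precision n/σ² = 24/25 = 0.96.
θ̂ = (0.25·11 + 0.96·14.44) / (0.25 + 0.96) = 16.6124/1.21 = 41531/3025 ≈ 13.729.

θ̂_MAP = 13.729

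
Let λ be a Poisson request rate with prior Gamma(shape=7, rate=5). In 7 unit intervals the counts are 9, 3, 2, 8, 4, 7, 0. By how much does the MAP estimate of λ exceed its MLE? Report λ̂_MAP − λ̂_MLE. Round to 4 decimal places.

MAP − MLE = -1.4643

Σxᵢ = 33. Posterior is Gamma(40, 12); MAP = (40−1)/12 = 39/12 ≈ 3.25000.
MLE = x̄ = 33/7 ≈ 4.71429.
Difference = 39/12 − 33/7 = -41/28 ≈ -1.4643.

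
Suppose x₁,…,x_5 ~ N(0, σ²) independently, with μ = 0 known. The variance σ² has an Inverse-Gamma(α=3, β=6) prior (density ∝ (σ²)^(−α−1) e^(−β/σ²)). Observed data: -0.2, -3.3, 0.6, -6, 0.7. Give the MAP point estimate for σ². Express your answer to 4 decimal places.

Sum of squared deviations about the known mean: SS = (-0.2−0)² + (-3.3−0)² + (0.6−0)² + (-6−0)² + (0.7−0)² = 47.78.
The Normal likelihood contributes (σ²)^(−n/2) exp(−SS/(2σ²)), so the posterior is Inverse-Gamma(α + n/2, β + SS/2) = Inverse-Gamma(5.5, 29.89).
The mode of Inverse-Gamma(a, b) is b/(a+1) = 29.89/6.5 ≈ 4.5985.

σ̂²_MAP = 4.5985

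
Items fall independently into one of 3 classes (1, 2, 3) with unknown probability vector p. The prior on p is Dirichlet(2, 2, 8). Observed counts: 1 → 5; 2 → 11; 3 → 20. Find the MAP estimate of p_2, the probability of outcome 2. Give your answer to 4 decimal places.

MAP estimate: 0.2667

The posterior is Dirichlet(αᵢ + nᵢ) = Dirichlet(7, 13, 28).
For a Dirichlet(a₁,…,a_K) with all aᵢ > 1, the mode has j-th component (aⱼ − 1)/(Σaᵢ − K).
Here Σaᵢ = 48 and K = 3, so p_2 = (13 − 1)/(48 − 3) = 12/45 ≈ 0.2667.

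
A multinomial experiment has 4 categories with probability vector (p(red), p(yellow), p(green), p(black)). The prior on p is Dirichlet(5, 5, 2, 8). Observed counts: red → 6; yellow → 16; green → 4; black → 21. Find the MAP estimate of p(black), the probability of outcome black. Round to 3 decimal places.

The posterior is Dirichlet(αᵢ + nᵢ) = Dirichlet(11, 21, 6, 29).
For a Dirichlet(a₁,…,a_K) with all aᵢ > 1, the mode has j-th component (aⱼ − 1)/(Σaᵢ − K).
Here Σaᵢ = 67 and K = 4, so p(black) = (29 − 1)/(67 − 4) = 28/63 ≈ 0.444.

MAP estimate of p(black) = 0.444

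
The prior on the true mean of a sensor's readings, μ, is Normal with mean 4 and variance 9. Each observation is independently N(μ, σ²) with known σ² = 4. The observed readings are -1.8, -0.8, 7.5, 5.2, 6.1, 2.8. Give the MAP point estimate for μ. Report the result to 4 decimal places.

n = 6; x̄ = ((-1.8) + (-0.8) + 7.5 + 5.2 + 6.1 + 2.8)/6 = 19/6 = 19/6 ≈ 3.1667.
For a Normal prior and Normal likelihood with known variance, the posterior is Normal; its mode equals its mean, the precision-weighted average.
Prior precision 1/σ₀² = 1/9; data precision n/σ² = 6/4 = 1.5.
μ̂ = ((1/9)·4 + 1.5·(19/6)) / (1/9 + 1.5) = (187/36)/(29/18) = 187/58 ≈ 3.2241.

μ̂_MAP = 3.2241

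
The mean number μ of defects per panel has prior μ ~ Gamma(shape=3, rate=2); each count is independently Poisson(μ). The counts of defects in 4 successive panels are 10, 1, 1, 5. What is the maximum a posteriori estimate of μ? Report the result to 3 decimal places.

μ̂_MAP = 3.167

Σxᵢ = 10+1+1+5 = 17, with n = 4.
Posterior ∝ μ^2e^(−2μ) · μ^17e^(−4μ) = μ^19e^(−6μ), i.e. Gamma(shape=20, rate=6).
The mode of a Gamma(a, b) with a ≥ 1 (shape–rate) is (a−1)/b = 19/6 ≈ 3.167.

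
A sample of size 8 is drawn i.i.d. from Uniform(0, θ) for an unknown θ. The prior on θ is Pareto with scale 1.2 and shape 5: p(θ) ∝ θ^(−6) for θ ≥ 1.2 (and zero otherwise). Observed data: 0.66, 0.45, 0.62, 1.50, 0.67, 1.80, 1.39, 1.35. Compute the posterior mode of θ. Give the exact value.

θ̂_MAP = 1.80

The Uniform(0, θ) likelihood is θ^(−n) for θ ≥ max(xᵢ), zero otherwise. Here max(xᵢ) = 1.80.
Posterior ∝ θ^(−6) · θ^(−8) = θ^(−14) on θ ≥ max(1.2, 1.80) = 1.80.
This density is strictly decreasing in θ, so the posterior mode lies at the lower boundary of the support.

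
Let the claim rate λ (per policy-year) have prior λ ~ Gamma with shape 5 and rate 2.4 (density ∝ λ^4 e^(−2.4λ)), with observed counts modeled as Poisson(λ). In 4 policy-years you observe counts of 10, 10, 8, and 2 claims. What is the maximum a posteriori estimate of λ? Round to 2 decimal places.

λ̂_MAP = 5.31

Σxᵢ = 10+10+8+2 = 30, with n = 4.
Posterior ∝ λ^4e^(−2.4λ) · λ^30e^(−4λ) = λ^34e^(−6.4λ), i.e. Gamma(shape=35, rate=6.4).
The mode of a Gamma(a, b) with a ≥ 1 (shape–rate) is (a−1)/b = 34/6.4 ≈ 5.31.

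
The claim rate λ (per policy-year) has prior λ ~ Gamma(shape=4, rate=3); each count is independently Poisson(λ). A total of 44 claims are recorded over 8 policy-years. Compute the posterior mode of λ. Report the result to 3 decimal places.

Σxᵢ = 44, n = 8.
Posterior ∝ λ^3e^(−3λ) · λ^44e^(−8λ) = λ^47e^(−11λ), i.e. Gamma(shape=48, rate=11).
The mode of a Gamma(a, b) with a ≥ 1 (shape–rate) is (a−1)/b = 47/11 ≈ 4.273.

λ̂_MAP = 4.273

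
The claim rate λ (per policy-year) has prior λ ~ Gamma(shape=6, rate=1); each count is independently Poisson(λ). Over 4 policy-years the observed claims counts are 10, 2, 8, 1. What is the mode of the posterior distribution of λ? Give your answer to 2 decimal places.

Σxᵢ = 10+2+8+1 = 21, with n = 4.
Posterior ∝ λ^5e^(−1λ) · λ^21e^(−4λ) = λ^26e^(−5λ), i.e. Gamma(shape=27, rate=5).
The mode of a Gamma(a, b) with a ≥ 1 (shape–rate) is (a−1)/b = 26/5 ≈ 5.20.

λ̂_MAP = 5.20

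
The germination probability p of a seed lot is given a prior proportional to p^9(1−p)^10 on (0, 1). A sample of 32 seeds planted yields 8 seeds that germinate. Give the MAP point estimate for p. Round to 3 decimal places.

The prior density ∝ p^9(1−p)^10 is the kernel of Beta(10, 11).
Data: 8 successes in 32 trials. The binomial likelihood contributes p^8(1−p)^24, so the posterior is Beta(10+8, 11+24) = Beta(18, 35).
For Beta(a, b) with a, b > 1 the mode is (a−1)/(a+b−2) = 17/51 ≈ 0.333.

p̂_MAP = 0.333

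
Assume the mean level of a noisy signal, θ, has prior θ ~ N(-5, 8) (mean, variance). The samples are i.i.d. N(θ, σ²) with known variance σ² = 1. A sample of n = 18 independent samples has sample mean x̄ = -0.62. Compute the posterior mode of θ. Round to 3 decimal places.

θ̂_MAP = -0.650

n = 18, x̄ = -0.62.
For a Normal prior and Normal likelihood with known variance, the posterior is Normal; its mode equals its mean, the precision-weighted average.
Prior precision 1/σ₀² = 1/8 = 0.125; data precision n/σ² = 18/1 = 18.
θ̂ = (0.125·(-5) + 18·(-0.62)) / (0.125 + 18) = (-11.785)/18.125 = -2357/3625 ≈ -0.650.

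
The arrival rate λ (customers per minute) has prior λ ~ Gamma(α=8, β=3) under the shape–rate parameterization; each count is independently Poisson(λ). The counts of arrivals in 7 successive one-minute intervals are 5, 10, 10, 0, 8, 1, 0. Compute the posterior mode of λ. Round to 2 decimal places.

λ̂_MAP = 4.10

Σxᵢ = 5+10+10+0+8+1+0 = 34, with n = 7.
Posterior ∝ λ^7e^(−3λ) · λ^34e^(−7λ) = λ^41e^(−10λ), i.e. Gamma(shape=42, rate=10).
The mode of a Gamma(a, b) with a ≥ 1 (shape–rate) is (a−1)/b = 41/10 ≈ 4.10.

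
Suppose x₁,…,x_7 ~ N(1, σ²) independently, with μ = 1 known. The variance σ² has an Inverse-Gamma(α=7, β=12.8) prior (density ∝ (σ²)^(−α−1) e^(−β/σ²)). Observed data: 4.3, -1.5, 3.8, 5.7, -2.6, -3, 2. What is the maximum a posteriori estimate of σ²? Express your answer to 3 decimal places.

Sum of squared deviations about the known mean: SS = (4.3−1)² + (-1.5−1)² + (3.8−1)² + (5.7−1)² + (-2.6−1)² + (-3−1)² + (2−1)² = 77.03.
The Normal likelihood contributes (σ²)^(−n/2) exp(−SS/(2σ²)), so the posterior is Inverse-Gamma(α + n/2, β + SS/2) = Inverse-Gamma(10.5, 51.315).
The mode of Inverse-Gamma(a, b) is b/(a+1) = 51.315/11.5 ≈ 4.462.

σ̂²_MAP = 4.462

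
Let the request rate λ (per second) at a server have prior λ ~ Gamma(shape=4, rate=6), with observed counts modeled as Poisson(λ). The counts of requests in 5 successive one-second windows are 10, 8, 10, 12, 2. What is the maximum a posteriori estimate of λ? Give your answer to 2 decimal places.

λ̂_MAP = 4.09

Σxᵢ = 10+8+10+12+2 = 42, with n = 5.
Posterior ∝ λ^3e^(−6λ) · λ^42e^(−5λ) = λ^45e^(−11λ), i.e. Gamma(shape=46, rate=11).
The mode of a Gamma(a, b) with a ≥ 1 (shape–rate) is (a−1)/b = 45/11 ≈ 4.09.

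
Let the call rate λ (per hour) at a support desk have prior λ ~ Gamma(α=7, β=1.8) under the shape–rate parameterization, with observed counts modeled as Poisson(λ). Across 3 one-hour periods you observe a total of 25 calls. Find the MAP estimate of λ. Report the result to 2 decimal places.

λ̂_MAP = 6.46

Σxᵢ = 25, n = 3.
Posterior ∝ λ^6e^(−1.8λ) · λ^25e^(−3λ) = λ^31e^(−4.8λ), i.e. Gamma(shape=32, rate=4.8).
The mode of a Gamma(a, b) with a ≥ 1 (shape–rate) is (a−1)/b = 31/4.8 ≈ 6.46.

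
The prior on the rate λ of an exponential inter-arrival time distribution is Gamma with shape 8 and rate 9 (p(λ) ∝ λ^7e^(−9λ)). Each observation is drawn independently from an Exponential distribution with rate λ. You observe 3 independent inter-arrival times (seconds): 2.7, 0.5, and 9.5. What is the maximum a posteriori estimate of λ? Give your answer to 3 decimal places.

The Exponential(rate=λ) likelihood is ∝ λ^n e^(−λΣtᵢ). Here n = 3 and Σtᵢ = 2.7 + 0.5 + 9.5 = 12.7.
Posterior ∝ λ^7e^(−9λ) · λ^3e^(−12.7λ) = λ^10e^(−21.7λ), i.e. Gamma(11, 21.7).
Mode = (a−1)/b = 10/21.7 ≈ 0.461.

λ̂_MAP = 0.461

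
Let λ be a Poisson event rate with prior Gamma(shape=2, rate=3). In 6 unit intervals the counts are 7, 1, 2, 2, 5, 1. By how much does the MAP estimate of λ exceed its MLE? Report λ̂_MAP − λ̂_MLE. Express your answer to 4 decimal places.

MAP − MLE = -0.8889

Σxᵢ = 18. Posterior is Gamma(20, 9); MAP = (20−1)/9 = 19/9 ≈ 2.11111.
MLE = x̄ = 18/6 ≈ 3.00000.
Difference = 19/9 − 18/6 = -8/9 ≈ -0.8889.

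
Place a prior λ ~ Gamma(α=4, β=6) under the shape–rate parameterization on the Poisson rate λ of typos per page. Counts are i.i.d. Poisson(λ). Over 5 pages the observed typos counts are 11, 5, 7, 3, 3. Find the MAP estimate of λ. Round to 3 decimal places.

λ̂_MAP = 2.909

Σxᵢ = 11+5+7+3+3 = 29, with n = 5.
Posterior ∝ λ^3e^(−6λ) · λ^29e^(−5λ) = λ^32e^(−11λ), i.e. Gamma(shape=33, rate=11).
The mode of a Gamma(a, b) with a ≥ 1 (shape–rate) is (a−1)/b = 32/11 ≈ 2.909.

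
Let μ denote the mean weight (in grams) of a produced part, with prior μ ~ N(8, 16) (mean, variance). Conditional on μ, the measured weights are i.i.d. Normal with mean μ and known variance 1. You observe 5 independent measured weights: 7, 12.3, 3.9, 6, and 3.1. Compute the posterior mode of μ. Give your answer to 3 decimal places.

μ̂_MAP = 6.479

n = 5; x̄ = (7 + 12.3 + 3.9 + 6 + 3.1)/5 = 32.3/5 = 6.46.
For a Normal prior and Normal likelihood with known variance, the posterior is Normal; its mode equals its mean, the precision-weighted average.
Prior precision 1/σ₀² = 1/16 = 0.0625; data precision n/σ² = 5/1 = 5.
μ̂ = (0.0625·8 + 5·6.46) / (0.0625 + 5) = 32.8/5.0625 = 2624/405 ≈ 6.479.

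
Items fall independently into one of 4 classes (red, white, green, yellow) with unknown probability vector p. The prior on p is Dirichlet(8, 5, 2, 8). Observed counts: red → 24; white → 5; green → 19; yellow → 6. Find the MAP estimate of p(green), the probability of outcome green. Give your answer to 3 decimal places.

The posterior is Dirichlet(αᵢ + nᵢ) = Dirichlet(32, 10, 21, 14).
For a Dirichlet(a₁,…,a_K) with all aᵢ > 1, the mode has j-th component (aⱼ − 1)/(Σaᵢ − K).
Here Σaᵢ = 77 and K = 4, so p(green) = (21 − 1)/(77 − 4) = 20/73 ≈ 0.274.

MAP estimate of p(green) = 0.274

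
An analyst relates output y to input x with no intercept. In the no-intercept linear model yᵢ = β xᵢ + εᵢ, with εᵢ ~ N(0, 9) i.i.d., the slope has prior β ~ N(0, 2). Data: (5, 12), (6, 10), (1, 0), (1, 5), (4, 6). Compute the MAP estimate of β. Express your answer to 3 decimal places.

β̂_MAP = 1.784

log p(β | y) = −Σ(yᵢ − βxᵢ)²/(2·9) − β²/(2·2) + const.
Setting the derivative to zero: Σxᵢ(yᵢ − βxᵢ)/9 − β/2 = 0, so β = Σxᵢyᵢ / (Σxᵢ² + σ²/τ²).
Σxᵢyᵢ = 5·12 + 6·10 + 1·0 + 1·5 + 4·6 = 149; Σxᵢ² = 79; σ²/τ² = 4.5.
β̂_MAP = 149 / (79 + 4.5) = 149/83.5 ≈ 1.784.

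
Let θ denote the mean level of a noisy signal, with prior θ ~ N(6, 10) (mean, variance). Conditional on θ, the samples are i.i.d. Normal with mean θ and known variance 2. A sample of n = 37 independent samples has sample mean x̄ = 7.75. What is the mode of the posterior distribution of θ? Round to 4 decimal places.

n = 37, x̄ = 7.75.
For a Normal prior and Normal likelihood with known variance, the posterior is Normal; its mode equals its mean, the precision-weighted average.
Prior precision 1/σ₀² = 1/10 = 0.1; data precision n/σ² = 37/2 = 18.5.
θ̂ = (0.1·6 + 18.5·7.75) / (0.1 + 18.5) = 143.975/18.6 = 5759/744 ≈ 7.7406.

θ̂_MAP = 7.7406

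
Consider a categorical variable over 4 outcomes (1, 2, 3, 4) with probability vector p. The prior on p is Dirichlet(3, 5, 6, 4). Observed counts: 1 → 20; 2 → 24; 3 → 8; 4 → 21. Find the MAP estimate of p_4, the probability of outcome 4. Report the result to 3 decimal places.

MAP estimate: 0.276

The posterior is Dirichlet(αᵢ + nᵢ) = Dirichlet(23, 29, 14, 25).
For a Dirichlet(a₁,…,a_K) with all aᵢ > 1, the mode has j-th component (aⱼ − 1)/(Σaᵢ − K).
Here Σaᵢ = 91 and K = 4, so p_4 = (25 − 1)/(91 − 4) = 24/87 ≈ 0.276.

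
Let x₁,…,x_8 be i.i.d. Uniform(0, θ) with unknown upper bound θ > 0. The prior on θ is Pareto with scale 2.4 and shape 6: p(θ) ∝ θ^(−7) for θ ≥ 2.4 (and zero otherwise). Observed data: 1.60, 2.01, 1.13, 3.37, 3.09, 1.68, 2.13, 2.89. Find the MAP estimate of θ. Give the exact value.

θ̂_MAP = 3.37

The Uniform(0, θ) likelihood is θ^(−n) for θ ≥ max(xᵢ), zero otherwise. Here max(xᵢ) = 3.37.
Posterior ∝ θ^(−7) · θ^(−8) = θ^(−15) on θ ≥ max(2.4, 3.37) = 3.37.
This density is strictly decreasing in θ, so the posterior mode lies at the lower boundary of the support.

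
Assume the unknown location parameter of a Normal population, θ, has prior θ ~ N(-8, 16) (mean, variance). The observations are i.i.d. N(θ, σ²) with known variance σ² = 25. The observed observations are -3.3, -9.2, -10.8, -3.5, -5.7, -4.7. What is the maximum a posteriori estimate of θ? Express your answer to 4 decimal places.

θ̂_MAP = -6.5719

n = 6; x̄ = ((-3.3) + (-9.2) + (-10.8) + (-3.5) + (-5.7) + (-4.7))/6 = -37.2/6 = -6.2.
For a Normal prior and Normal likelihood with known variance, the posterior is Normal; its mode equals its mean, the precision-weighted average.
Prior precision 1/σ₀² = 1/16 = 0.0625; data precision n/σ² = 6/25 = 0.24.
θ̂ = (0.0625·(-8) + 0.24·(-6.2)) / (0.0625 + 0.24) = (-1.988)/0.3025 = -3976/605 ≈ -6.5719.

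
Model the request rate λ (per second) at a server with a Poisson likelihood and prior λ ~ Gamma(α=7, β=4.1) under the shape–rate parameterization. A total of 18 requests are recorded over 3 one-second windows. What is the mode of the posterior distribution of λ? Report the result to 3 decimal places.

Σxᵢ = 18, n = 3.
Posterior ∝ λ^6e^(−4.1λ) · λ^18e^(−3λ) = λ^24e^(−7.1λ), i.e. Gamma(shape=25, rate=7.1).
The mode of a Gamma(a, b) with a ≥ 1 (shape–rate) is (a−1)/b = 24/7.1 ≈ 3.380.

λ̂_MAP = 3.380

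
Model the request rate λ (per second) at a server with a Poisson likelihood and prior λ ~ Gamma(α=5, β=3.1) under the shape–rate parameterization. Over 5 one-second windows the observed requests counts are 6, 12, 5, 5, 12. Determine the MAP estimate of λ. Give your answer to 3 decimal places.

Σxᵢ = 6+12+5+5+12 = 40, with n = 5.
Posterior ∝ λ^4e^(−3.1λ) · λ^40e^(−5λ) = λ^44e^(−8.1λ), i.e. Gamma(shape=45, rate=8.1).
The mode of a Gamma(a, b) with a ≥ 1 (shape–rate) is (a−1)/b = 44/8.1 ≈ 5.432.

λ̂_MAP = 5.432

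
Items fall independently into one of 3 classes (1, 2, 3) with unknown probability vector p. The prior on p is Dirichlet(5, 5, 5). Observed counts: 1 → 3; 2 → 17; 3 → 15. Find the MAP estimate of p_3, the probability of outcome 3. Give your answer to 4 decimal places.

MAP estimate: 0.4043

The posterior is Dirichlet(αᵢ + nᵢ) = Dirichlet(8, 22, 20).
For a Dirichlet(a₁,…,a_K) with all aᵢ > 1, the mode has j-th component (aⱼ − 1)/(Σaᵢ − K).
Here Σaᵢ = 50 and K = 3, so p_3 = (20 − 1)/(50 − 3) = 19/47 ≈ 0.4043.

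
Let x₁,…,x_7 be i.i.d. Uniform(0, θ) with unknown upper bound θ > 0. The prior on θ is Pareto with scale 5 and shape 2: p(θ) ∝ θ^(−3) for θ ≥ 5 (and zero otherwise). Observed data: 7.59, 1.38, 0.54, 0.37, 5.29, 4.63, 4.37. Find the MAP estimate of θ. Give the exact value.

θ̂_MAP = 7.59

The Uniform(0, θ) likelihood is θ^(−n) for θ ≥ max(xᵢ), zero otherwise. Here max(xᵢ) = 7.59.
Posterior ∝ θ^(−3) · θ^(−7) = θ^(−10) on θ ≥ max(5, 7.59) = 7.59.
This density is strictly decreasing in θ, so the posterior mode lies at the lower boundary of the support.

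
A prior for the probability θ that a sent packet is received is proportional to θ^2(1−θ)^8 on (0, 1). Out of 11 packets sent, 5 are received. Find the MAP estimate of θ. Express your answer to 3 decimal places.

The prior density ∝ θ^2(1−θ)^8 is the kernel of Beta(3, 9).
Data: 5 successes in 11 trials. The binomial likelihood contributes θ^5(1−θ)^6, so the posterior is Beta(3+5, 9+6) = Beta(8, 15).
For Beta(a, b) with a, b > 1 the mode is (a−1)/(a+b−2) = 7/21 ≈ 0.333.

θ̂_MAP = 0.333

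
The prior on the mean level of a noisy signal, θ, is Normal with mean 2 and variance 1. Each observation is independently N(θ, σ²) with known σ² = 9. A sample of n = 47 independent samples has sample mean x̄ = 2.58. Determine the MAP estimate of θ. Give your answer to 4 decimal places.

θ̂_MAP = 2.4868

n = 47, x̄ = 2.58.
For a Normal prior and Normal likelihood with known variance, the posterior is Normal; its mode equals its mean, the precision-weighted average.
Prior precision 1/σ₀² = 1/1 = 1; data precision n/σ² = 47/9.
θ̂ = (1·2 + (47/9)·2.58) / (1 + 47/9) = (2321/150)/(56/9) = 6963/2800 ≈ 2.4868.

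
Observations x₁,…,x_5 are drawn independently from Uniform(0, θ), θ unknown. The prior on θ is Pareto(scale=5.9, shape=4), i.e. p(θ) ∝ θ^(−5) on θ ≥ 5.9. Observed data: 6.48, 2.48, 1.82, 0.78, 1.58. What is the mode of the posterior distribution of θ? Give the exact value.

θ̂_MAP = 6.48

The Uniform(0, θ) likelihood is θ^(−n) for θ ≥ max(xᵢ), zero otherwise. Here max(xᵢ) = 6.48.
Posterior ∝ θ^(−5) · θ^(−5) = θ^(−10) on θ ≥ max(5.9, 6.48) = 6.48.
This density is strictly decreasing in θ, so the posterior mode lies at the lower boundary of the support.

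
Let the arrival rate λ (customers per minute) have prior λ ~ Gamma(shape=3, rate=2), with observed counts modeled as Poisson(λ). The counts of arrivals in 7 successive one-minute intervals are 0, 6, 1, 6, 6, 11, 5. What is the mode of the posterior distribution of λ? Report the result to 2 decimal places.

λ̂_MAP = 4.11

Σxᵢ = 0+6+1+6+6+11+5 = 35, with n = 7.
Posterior ∝ λ^2e^(−2λ) · λ^35e^(−7λ) = λ^37e^(−9λ), i.e. Gamma(shape=38, rate=9).
The mode of a Gamma(a, b) with a ≥ 1 (shape–rate) is (a−1)/b = 37/9 ≈ 4.11.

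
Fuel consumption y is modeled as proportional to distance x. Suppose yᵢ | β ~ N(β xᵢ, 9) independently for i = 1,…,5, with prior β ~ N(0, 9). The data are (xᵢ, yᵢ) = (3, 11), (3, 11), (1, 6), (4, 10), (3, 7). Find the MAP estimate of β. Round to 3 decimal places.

β̂_MAP = 2.956

log p(β | y) = −Σ(yᵢ − βxᵢ)²/(2·9) − β²/(2·9) + const.
Setting the derivative to zero: Σxᵢ(yᵢ − βxᵢ)/9 − β/9 = 0, so β = Σxᵢyᵢ / (Σxᵢ² + σ²/τ²).
Σxᵢyᵢ = 3·11 + 3·11 + 1·6 + 4·10 + 3·7 = 133; Σxᵢ² = 44; σ²/τ² = 1.
β̂_MAP = 133 / (44 + 1) = 133/45 ≈ 2.956.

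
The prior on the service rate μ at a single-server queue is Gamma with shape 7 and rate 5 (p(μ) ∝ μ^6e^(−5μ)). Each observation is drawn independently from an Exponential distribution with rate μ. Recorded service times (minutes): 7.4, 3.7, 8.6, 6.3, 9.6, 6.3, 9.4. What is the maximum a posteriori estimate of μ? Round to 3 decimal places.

μ̂_MAP = 0.231

The Exponential(rate=μ) likelihood is ∝ μ^n e^(−μΣtᵢ). Here n = 7 and Σtᵢ = 7.4 + 3.7 + 8.6 + 6.3 + 9.6 + 6.3 + 9.4 = 51.3.
Posterior ∝ μ^6e^(−5μ) · μ^7e^(−51.3μ) = μ^13e^(−56.3μ), i.e. Gamma(14, 56.3).
Mode = (a−1)/b = 13/56.3 ≈ 0.231.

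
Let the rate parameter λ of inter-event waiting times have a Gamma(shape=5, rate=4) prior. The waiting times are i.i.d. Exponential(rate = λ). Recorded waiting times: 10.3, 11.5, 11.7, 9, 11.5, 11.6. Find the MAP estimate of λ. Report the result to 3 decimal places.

λ̂_MAP = 0.144

The Exponential(rate=λ) likelihood is ∝ λ^n e^(−λΣtᵢ). Here n = 6 and Σtᵢ = 10.3 + 11.5 + 11.7 + 9 + 11.5 + 11.6 = 65.6.
Posterior ∝ λ^4e^(−4λ) · λ^6e^(−65.6λ) = λ^10e^(−69.6λ), i.e. Gamma(11, 69.6).
Mode = (a−1)/b = 10/69.6 ≈ 0.144.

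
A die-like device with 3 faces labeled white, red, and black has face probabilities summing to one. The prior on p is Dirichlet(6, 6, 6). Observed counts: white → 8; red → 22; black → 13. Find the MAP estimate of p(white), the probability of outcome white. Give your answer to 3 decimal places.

The posterior is Dirichlet(αᵢ + nᵢ) = Dirichlet(14, 28, 19).
For a Dirichlet(a₁,…,a_K) with all aᵢ > 1, the mode has j-th component (aⱼ − 1)/(Σaᵢ − K).
Here Σaᵢ = 61 and K = 3, so p(white) = (14 − 1)/(61 − 3) = 13/58 ≈ 0.224.

MAP estimate of p(white) = 0.224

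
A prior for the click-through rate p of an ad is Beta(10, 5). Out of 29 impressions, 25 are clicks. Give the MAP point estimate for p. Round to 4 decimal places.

p̂_MAP = 0.8095

Prior: Beta(10, 5).
Data: 25 successes in 29 trials. The binomial likelihood contributes p^25(1−p)^4, so the posterior is Beta(10+25, 5+4) = Beta(35, 9).
For Beta(a, b) with a, b > 1 the mode is (a−1)/(a+b−2) = 34/42 ≈ 0.8095.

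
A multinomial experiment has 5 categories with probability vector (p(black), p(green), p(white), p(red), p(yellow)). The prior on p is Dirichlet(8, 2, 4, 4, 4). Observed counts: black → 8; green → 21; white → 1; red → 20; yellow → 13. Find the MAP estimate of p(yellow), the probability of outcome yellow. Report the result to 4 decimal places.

MAP estimate of p(yellow) = 0.2000

The posterior is Dirichlet(αᵢ + nᵢ) = Dirichlet(16, 23, 5, 24, 17).
For a Dirichlet(a₁,…,a_K) with all aᵢ > 1, the mode has j-th component (aⱼ − 1)/(Σaᵢ − K).
Here Σaᵢ = 85 and K = 5, so p(yellow) = (17 − 1)/(85 − 5) = 16/80 ≈ 0.2000.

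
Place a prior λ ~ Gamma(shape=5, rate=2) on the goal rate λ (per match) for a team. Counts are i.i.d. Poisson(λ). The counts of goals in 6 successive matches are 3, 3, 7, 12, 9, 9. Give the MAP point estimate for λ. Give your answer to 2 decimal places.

Σxᵢ = 3+3+7+12+9+9 = 43, with n = 6.
Posterior ∝ λ^4e^(−2λ) · λ^43e^(−6λ) = λ^47e^(−8λ), i.e. Gamma(shape=48, rate=8).
The mode of a Gamma(a, b) with a ≥ 1 (shape–rate) is (a−1)/b = 47/8 ≈ 5.88.

λ̂_MAP = 5.88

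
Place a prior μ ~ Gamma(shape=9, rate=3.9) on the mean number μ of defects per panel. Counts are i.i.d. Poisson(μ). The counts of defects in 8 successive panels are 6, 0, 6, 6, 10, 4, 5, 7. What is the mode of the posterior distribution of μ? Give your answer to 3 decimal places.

μ̂_MAP = 4.370

Σxᵢ = 6+0+6+6+10+4+5+7 = 44, with n = 8.
Posterior ∝ μ^8e^(−3.9μ) · μ^44e^(−8μ) = μ^52e^(−11.9μ), i.e. Gamma(shape=53, rate=11.9).
The mode of a Gamma(a, b) with a ≥ 1 (shape–rate) is (a−1)/b = 52/11.9 ≈ 4.370.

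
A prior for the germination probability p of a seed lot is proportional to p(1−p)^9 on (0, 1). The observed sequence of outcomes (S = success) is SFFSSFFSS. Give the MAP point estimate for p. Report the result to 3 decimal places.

The prior density ∝ p(1−p)^9 is the kernel of Beta(2, 10).
Data: 5 successes in 9 trials (from the sequence). The binomial likelihood contributes p^5(1−p)^4, so the posterior is Beta(2+5, 10+4) = Beta(7, 14).
For Beta(a, b) with a, b > 1 the mode is (a−1)/(a+b−2) = 6/19 ≈ 0.316.

p̂_MAP = 0.316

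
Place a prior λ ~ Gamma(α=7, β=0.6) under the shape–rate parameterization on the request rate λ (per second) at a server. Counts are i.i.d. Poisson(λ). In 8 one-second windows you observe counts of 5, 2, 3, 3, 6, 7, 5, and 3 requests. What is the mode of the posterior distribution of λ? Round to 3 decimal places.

λ̂_MAP = 4.651

Σxᵢ = 5+2+3+3+6+7+5+3 = 34, with n = 8.
Posterior ∝ λ^6e^(−0.6λ) · λ^34e^(−8λ) = λ^40e^(−8.6λ), i.e. Gamma(shape=41, rate=8.6).
The mode of a Gamma(a, b) with a ≥ 1 (shape–rate) is (a−1)/b = 40/8.6 ≈ 4.651.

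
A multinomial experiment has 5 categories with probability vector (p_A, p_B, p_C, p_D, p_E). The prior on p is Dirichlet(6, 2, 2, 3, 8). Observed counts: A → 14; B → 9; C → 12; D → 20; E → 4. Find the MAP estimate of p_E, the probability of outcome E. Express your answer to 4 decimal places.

MAP estimate of p_E = 0.1467

The posterior is Dirichlet(αᵢ + nᵢ) = Dirichlet(20, 11, 14, 23, 12).
For a Dirichlet(a₁,…,a_K) with all aᵢ > 1, the mode has j-th component (aⱼ − 1)/(Σaᵢ − K).
Here Σaᵢ = 80 and K = 5, so p_E = (12 − 1)/(80 − 5) = 11/75 ≈ 0.1467.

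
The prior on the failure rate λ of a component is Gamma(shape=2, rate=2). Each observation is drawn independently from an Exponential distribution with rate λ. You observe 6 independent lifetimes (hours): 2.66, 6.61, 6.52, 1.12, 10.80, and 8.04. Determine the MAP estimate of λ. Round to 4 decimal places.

λ̂_MAP = 0.1854

The Exponential(rate=λ) likelihood is ∝ λ^n e^(−λΣtᵢ). Here n = 6 and Σtᵢ = 2.66 + 6.61 + 6.52 + 1.12 + 10.80 + 8.04 = 35.75.
Posterior ∝ λe^(−2λ) · λ^6e^(−35.75λ) = λ^7e^(−37.75λ), i.e. Gamma(8, 37.75).
Mode = (a−1)/b = 7/37.75 ≈ 0.1854.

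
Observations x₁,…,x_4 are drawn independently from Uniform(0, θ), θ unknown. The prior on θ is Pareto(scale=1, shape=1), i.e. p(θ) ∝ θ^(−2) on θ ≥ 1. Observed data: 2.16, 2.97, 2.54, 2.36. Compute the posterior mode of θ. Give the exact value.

θ̂_MAP = 2.97

The Uniform(0, θ) likelihood is θ^(−n) for θ ≥ max(xᵢ), zero otherwise. Here max(xᵢ) = 2.97.
Posterior ∝ θ^(−2) · θ^(−4) = θ^(−6) on θ ≥ max(1, 2.97) = 2.97.
This density is strictly decreasing in θ, so the posterior mode lies at the lower boundary of the support.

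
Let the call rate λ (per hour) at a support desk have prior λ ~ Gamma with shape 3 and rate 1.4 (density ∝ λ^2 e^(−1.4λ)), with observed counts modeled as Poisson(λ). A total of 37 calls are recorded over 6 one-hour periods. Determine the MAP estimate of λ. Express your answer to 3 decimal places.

Σxᵢ = 37, n = 6.
Posterior ∝ λ^2e^(−1.4λ) · λ^37e^(−6λ) = λ^39e^(−7.4λ), i.e. Gamma(shape=40, rate=7.4).
The mode of a Gamma(a, b) with a ≥ 1 (shape–rate) is (a−1)/b = 39/7.4 ≈ 5.270.

λ̂_MAP = 5.270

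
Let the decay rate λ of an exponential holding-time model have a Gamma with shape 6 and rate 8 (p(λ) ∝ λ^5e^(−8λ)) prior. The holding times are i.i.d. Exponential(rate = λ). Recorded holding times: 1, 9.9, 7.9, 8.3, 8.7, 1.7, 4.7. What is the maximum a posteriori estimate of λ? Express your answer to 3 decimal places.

λ̂_MAP = 0.239

The Exponential(rate=λ) likelihood is ∝ λ^n e^(−λΣtᵢ). Here n = 7 and Σtᵢ = 1 + 9.9 + 7.9 + 8.3 + 8.7 + 1.7 + 4.7 = 42.2.
Posterior ∝ λ^5e^(−8λ) · λ^7e^(−42.2λ) = λ^12e^(−50.2λ), i.e. Gamma(13, 50.2).
Mode = (a−1)/b = 12/50.2 ≈ 0.239.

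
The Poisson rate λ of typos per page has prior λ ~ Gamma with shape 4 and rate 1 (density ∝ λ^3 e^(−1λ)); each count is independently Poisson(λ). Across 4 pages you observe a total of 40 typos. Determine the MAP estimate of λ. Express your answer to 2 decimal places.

Σxᵢ = 40, n = 4.
Posterior ∝ λ^3e^(−1λ) · λ^40e^(−4λ) = λ^43e^(−5λ), i.e. Gamma(shape=44, rate=5).
The mode of a Gamma(a, b) with a ≥ 1 (shape–rate) is (a−1)/b = 43/5 ≈ 8.60.

λ̂_MAP = 8.60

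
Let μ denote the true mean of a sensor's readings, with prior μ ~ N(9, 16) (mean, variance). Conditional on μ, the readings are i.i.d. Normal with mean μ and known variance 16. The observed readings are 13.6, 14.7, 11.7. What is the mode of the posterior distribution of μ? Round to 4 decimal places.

n = 3; x̄ = (13.6 + 14.7 + 11.7)/3 = 40/3 = 40/3 ≈ 13.3333.
For a Normal prior and Normal likelihood with known variance, the posterior is Normal; its mode equals its mean, the precision-weighted average.
Prior precision 1/σ₀² = 1/16 = 0.0625; data precision n/σ² = 3/16 = 0.1875.
μ̂ = (0.0625·9 + 0.1875·(40/3)) / (0.0625 + 0.1875) = 3.0625/0.25 = 12.2500.

μ̂_MAP = 12.2500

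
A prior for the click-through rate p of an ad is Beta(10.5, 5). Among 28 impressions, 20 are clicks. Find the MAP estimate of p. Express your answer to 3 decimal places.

Prior: Beta(10.5, 5).
Data: 20 successes in 28 trials. The binomial likelihood contributes p^20(1−p)^8, so the posterior is Beta(10.5+20, 5+8) = Beta(30.5, 13).
For Beta(a, b) with a, b > 1 the mode is (a−1)/(a+b−2) = 29.5/41.5 ≈ 0.711.

p̂_MAP = 0.711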